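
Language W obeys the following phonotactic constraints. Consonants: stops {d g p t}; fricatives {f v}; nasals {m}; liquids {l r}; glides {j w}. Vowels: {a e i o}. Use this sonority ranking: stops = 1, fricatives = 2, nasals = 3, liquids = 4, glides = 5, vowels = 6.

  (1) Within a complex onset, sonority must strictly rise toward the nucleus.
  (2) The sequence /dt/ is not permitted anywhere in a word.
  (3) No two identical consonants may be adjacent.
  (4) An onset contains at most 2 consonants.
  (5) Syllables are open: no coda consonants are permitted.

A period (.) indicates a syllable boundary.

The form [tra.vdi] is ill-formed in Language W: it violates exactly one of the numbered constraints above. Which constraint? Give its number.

[tra.vdi]: syllable 2 onset /vd/: /v/ (fricative, 2) → /d/ (stop, 1) does not rise.
This is a violation of constraint 1: "Within a complex onset, sonority must strictly rise toward the nucleus."
The remaining constraints (2, 3, 4, 5) are satisfied.

1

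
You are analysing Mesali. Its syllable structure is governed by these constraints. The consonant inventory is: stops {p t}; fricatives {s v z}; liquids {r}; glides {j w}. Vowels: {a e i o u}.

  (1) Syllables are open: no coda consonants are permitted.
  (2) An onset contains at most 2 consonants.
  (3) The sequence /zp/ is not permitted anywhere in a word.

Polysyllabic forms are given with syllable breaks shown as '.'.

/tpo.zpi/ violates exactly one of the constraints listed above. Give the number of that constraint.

3

/tpo.zpi/: contains banned sequence /zp/.
This is a violation of constraint 3: "The sequence /zp/ is not permitted anywhere in a word."
The remaining constraints (1, 2) are satisfied.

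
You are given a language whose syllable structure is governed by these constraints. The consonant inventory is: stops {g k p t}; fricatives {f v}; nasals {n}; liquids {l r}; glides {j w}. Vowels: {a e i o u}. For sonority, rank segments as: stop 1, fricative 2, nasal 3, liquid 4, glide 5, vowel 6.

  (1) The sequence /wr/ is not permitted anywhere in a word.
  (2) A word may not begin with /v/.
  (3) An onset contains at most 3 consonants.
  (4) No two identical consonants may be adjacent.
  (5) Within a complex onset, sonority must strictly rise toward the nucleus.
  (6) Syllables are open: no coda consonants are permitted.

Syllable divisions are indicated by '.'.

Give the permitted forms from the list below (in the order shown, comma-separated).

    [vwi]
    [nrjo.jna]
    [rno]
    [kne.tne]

[vwi] — violates constraint 2: word begins with /v/ → not permitted
[nrjo.jna] — violates constraint 5: syllable 2 onset /jn/: /j/ (glide, 5) → /n/ (nasal, 3) does not rise → not permitted
[rno] — violates constraint 5: syllable 1 onset /rn/: /r/ (liquid, 4) → /n/ (nasal, 3) does not rise → not permitted
[kne.tne] — σ1 onset /kn/ (1→3 rises), coda /∅/ ok; σ2 onset /tn/ (1→3 rises), coda /∅/ ok → permitted

[kne.tne]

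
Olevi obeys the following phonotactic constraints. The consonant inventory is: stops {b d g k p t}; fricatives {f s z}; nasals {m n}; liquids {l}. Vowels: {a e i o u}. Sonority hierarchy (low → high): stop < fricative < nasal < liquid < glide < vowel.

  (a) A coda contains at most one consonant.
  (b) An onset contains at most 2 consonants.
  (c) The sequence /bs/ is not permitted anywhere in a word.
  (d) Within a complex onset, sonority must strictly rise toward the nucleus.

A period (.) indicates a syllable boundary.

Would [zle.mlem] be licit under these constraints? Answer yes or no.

yes

[zle.mlem] — σ1 onset /zl/ (2→4 rises), coda /∅/ ok; σ2 onset /ml/ (3→4 rises), coda /m/ ok → licit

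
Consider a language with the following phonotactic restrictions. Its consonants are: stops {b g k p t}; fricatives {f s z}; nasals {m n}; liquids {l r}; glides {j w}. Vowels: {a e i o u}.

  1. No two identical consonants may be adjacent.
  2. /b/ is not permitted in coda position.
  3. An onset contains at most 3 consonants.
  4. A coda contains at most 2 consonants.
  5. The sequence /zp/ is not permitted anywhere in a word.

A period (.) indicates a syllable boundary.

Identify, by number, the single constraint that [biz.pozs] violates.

5

[biz.pozs]: contains banned sequence /zp/.
This is a violation of constraint 5: "The sequence /zp/ is not permitted anywhere in a word."
The remaining constraints (1, 2, 3, 4) are satisfied.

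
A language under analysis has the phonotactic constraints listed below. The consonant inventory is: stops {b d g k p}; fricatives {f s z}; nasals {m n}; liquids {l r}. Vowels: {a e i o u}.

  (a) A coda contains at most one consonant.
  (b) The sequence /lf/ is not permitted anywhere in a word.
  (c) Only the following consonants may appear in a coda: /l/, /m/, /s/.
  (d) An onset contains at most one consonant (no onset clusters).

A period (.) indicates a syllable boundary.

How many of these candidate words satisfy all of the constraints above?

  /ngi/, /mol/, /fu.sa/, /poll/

/ngi/ — violates constraint (d): syllable 1 onset /ng/ has 2 consonants (> 1) → phonotactically illegal
/mol/ — σ1 onset /m/, coda /l/ ok → phonotactically legal
/fu.sa/ — σ1 onset /f/, coda /∅/ ok; σ2 onset /s/, coda /∅/ ok → phonotactically legal
/poll/ — violates constraint (a): syllable 1 coda /ll/ has 2 consonants (> 1) → phonotactically illegal
Phonotactically legal: /mol/, /fu.sa/ → 2.

2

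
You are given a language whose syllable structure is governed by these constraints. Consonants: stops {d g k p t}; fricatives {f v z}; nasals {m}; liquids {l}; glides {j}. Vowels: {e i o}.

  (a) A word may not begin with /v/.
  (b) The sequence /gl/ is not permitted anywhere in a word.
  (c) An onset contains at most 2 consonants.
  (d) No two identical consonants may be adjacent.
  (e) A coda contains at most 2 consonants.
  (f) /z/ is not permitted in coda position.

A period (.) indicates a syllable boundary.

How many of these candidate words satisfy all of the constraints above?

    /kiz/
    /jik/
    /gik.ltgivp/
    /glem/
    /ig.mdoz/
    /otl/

2

/kiz/ — violates constraint (f): syllable 1 coda contains /z/ → illicit
/jik/ — σ1 onset /j/, coda /k/ ok → licit
/gik.ltgivp/ — violates constraint (c): syllable 2 onset /ltg/ has 3 consonants (> 2) → illicit
/glem/ — violates constraint (b): contains banned sequence /gl/ → illicit
/ig.mdoz/ — violates constraint (f): syllable 2 coda contains /z/ → illicit
/otl/ — σ1 onset /∅/, coda /tl/ (2C) ok → licit
Licit: /jik/, /otl/ → 2.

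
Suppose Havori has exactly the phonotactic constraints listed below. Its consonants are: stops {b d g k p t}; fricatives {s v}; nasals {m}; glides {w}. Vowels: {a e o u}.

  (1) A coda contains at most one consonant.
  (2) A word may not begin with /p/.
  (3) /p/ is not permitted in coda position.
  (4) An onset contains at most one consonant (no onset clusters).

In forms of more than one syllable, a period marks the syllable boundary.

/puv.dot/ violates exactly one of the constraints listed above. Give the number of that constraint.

/puv.dot/: word begins with /p/.
This is a violation of constraint 2: "A word may not begin with /p/."
The remaining constraints (1, 3, 4) are satisfied.

2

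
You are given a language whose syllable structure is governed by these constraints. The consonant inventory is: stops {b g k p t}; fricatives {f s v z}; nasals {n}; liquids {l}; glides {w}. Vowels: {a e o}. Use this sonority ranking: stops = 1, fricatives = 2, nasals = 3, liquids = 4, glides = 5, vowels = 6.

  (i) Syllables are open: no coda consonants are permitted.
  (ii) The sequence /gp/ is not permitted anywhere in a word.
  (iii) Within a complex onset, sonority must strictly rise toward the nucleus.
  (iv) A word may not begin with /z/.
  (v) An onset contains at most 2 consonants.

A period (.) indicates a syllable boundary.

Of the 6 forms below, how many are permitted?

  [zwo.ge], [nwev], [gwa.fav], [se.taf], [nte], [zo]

[zwo.ge] — violates constraint (iv): word begins with /z/ → not permitted
[nwev] — violates constraint (i): syllable 1 coda /v/ has 1 consonant (> 0) → not permitted
[gwa.fav] — violates constraint (i): syllable 2 coda /v/ has 1 consonant (> 0) → not permitted
[se.taf] — violates constraint (i): syllable 2 coda /f/ has 1 consonant (> 0) → not permitted
[nte] — violates constraint (iii): syllable 1 onset /nt/: /n/ (nasal, 3) → /t/ (stop, 1) does not rise → not permitted
[zo] — violates constraint (iv): word begins with /z/ → not permitted
No form is permitted → 0.

0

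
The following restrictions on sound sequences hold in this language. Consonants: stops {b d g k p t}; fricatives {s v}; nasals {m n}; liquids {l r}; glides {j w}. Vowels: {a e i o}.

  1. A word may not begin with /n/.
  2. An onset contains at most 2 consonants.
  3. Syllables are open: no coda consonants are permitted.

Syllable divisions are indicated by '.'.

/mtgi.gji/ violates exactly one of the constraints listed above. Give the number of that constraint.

2

/mtgi.gji/: syllable 1 onset /mtg/ has 3 consonants (> 2).
This is a violation of constraint 2: "An onset contains at most 2 consonants."
The remaining constraints (1, 3) are satisfied.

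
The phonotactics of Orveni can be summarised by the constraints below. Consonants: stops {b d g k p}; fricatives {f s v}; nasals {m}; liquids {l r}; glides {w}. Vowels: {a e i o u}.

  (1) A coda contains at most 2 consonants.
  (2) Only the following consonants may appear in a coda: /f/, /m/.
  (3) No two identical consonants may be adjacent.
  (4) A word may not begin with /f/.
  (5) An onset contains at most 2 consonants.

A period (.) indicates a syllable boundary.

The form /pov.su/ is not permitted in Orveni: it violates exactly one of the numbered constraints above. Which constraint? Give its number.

/pov.su/: syllable 1 coda contains /v/, which is not a licensed coda consonant.
This is a violation of constraint 2: "Only the following consonants may appear in a coda: /f/, /m/."
The remaining constraints (1, 3, 4, 5) are satisfied.

2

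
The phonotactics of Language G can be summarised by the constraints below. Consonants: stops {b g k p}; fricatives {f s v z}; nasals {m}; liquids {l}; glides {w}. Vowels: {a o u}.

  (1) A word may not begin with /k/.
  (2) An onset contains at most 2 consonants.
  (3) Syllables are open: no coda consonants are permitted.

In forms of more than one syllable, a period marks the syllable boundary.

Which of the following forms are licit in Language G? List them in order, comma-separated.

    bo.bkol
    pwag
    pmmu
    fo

fo

bo.bkol — violates constraint 3: syllable 2 coda /l/ has 1 consonant (> 0) → illicit
pwag — violates constraint 3: syllable 1 coda /g/ has 1 consonant (> 0) → illicit
pmmu — violates constraint 2: syllable 1 onset /pmm/ has 3 consonants (> 2) → illicit
fo — σ1 onset /f/, coda /∅/ ok → licit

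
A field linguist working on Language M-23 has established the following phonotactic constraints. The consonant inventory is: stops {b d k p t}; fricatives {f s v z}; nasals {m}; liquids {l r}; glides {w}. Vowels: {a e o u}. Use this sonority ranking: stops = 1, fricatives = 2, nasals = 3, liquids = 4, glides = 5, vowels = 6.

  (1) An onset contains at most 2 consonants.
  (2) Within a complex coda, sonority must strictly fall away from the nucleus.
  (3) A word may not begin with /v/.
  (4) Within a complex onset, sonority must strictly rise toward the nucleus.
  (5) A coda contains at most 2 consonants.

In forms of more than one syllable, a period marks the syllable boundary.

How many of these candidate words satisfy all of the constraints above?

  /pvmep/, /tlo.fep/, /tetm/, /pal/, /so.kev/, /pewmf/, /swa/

/pvmep/ — violates constraint 1: syllable 1 onset /pvm/ has 3 consonants (> 2) → ill-formed
/tlo.fep/ — σ1 onset /tl/ (1→4 rises), coda /∅/ ok; σ2 onset /f/, coda /p/ ok → well-formed
/tetm/ — violates constraint 2: syllable 1 coda /tm/: /t/ (stop, 1) → /m/ (nasal, 3) does not fall → ill-formed
/pal/ — σ1 onset /p/, coda /l/ ok → well-formed
/so.kev/ — σ1 onset /s/, coda /∅/ ok; σ2 onset /k/, coda /v/ ok → well-formed
/pewmf/ — violates constraint 5: syllable 1 coda /wmf/ has 3 consonants (> 2) → ill-formed
/swa/ — σ1 onset /sw/ (2→5 rises), coda /∅/ ok → well-formed
Well-formed: /tlo.fep/, /pal/, /so.kev/, /swa/ → 4.

4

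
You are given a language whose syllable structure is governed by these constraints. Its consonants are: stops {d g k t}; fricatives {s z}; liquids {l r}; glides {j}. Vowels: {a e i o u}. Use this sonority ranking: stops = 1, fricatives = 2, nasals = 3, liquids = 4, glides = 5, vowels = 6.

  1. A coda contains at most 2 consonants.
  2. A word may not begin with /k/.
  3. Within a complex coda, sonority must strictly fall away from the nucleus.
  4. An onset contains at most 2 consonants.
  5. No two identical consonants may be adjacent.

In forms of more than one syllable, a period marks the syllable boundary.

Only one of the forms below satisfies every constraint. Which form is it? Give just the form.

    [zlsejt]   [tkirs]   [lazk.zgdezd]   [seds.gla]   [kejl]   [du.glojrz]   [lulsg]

[zlsejt] — violates constraint 4: syllable 1 onset /zls/ has 3 consonants (> 2) → phonotactically illegal
[tkirs] — σ1 onset /tk/ (2C), coda /rs/ (4→2 falls) ok → phonotactically legal
[lazk.zgdezd] — violates constraint 4: syllable 2 onset /zgd/ has 3 consonants (> 2) → phonotactically illegal
[seds.gla] — violates constraint 3: syllable 1 coda /ds/: /d/ (stop, 1) → /s/ (fricative, 2) does not fall → phonotactically illegal
[kejl] — violates constraint 2: word begins with /k/ → phonotactically illegal
[du.glojrz] — violates constraint 1: syllable 2 coda /jrz/ has 3 consonants (> 2) → phonotactically illegal
[lulsg] — violates constraint 1: syllable 1 coda /lsg/ has 3 consonants (> 2) → phonotactically illegal

[tkirs]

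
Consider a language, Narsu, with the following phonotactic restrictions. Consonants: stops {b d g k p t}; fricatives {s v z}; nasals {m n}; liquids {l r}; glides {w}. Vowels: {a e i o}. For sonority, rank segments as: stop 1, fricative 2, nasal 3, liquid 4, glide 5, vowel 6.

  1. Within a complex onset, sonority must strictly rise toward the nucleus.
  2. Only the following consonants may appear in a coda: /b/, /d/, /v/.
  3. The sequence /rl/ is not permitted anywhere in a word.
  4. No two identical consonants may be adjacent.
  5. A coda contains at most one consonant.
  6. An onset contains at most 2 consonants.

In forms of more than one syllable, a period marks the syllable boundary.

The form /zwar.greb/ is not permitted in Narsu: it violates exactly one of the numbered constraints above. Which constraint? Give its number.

2

/zwar.greb/: syllable 1 coda contains /r/, which is not a licensed coda consonant.
This is a violation of constraint 2: "Only the following consonants may appear in a coda: /b/, /d/, /v/."
The remaining constraints (1, 3, 4, 5, 6) are satisfied.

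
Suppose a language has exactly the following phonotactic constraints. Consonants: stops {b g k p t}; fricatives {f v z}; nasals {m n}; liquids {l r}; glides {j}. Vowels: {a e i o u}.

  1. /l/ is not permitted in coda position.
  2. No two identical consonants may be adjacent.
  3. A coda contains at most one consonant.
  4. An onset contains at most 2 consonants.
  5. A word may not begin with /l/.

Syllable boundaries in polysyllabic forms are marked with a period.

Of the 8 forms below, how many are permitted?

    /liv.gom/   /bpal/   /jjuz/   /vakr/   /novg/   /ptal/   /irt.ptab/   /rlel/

0

/liv.gom/ — violates constraint 5: word begins with /l/ → not permitted
/bpal/ — violates constraint 1: syllable 1 coda contains /l/ → not permitted
/jjuz/ — violates constraint 2: adjacent identical consonants /jj/ → not permitted
/vakr/ — violates constraint 3: syllable 1 coda /kr/ has 2 consonants (> 1) → not permitted
/novg/ — violates constraint 3: syllable 1 coda /vg/ has 2 consonants (> 1) → not permitted
/ptal/ — violates constraint 1: syllable 1 coda contains /l/ → not permitted
/irt.ptab/ — violates constraint 3: syllable 1 coda /rt/ has 2 consonants (> 1) → not permitted
/rlel/ — violates constraint 1: syllable 1 coda contains /l/ → not permitted
No form is permitted → 0.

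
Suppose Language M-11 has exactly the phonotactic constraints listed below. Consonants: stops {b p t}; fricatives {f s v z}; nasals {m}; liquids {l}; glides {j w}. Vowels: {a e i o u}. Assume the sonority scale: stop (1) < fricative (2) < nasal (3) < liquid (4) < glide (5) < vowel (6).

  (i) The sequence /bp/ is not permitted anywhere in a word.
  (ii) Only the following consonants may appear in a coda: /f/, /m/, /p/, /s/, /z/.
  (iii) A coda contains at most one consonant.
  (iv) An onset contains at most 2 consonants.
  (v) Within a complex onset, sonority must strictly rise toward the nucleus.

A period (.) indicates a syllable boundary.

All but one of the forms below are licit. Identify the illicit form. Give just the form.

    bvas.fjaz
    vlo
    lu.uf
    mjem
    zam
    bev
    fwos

bev

bvas.fjaz — σ1 onset /bv/ (1→2 rises), coda /s/ ok; σ2 onset /fj/ (2→5 rises), coda /z/ ok → licit
vlo — σ1 onset /vl/ (2→4 rises), coda /∅/ ok → licit
lu.uf — σ1 onset /l/, coda /∅/ ok; σ2 onset /∅/, coda /f/ ok → licit
mjem — σ1 onset /mj/ (3→5 rises), coda /m/ ok → licit
zam — σ1 onset /z/, coda /m/ ok → licit
bev — violates constraint (ii): syllable 1 coda contains /v/, which is not a licensed coda consonant → illicit
fwos — σ1 onset /fw/ (2→5 rises), coda /s/ ok → licit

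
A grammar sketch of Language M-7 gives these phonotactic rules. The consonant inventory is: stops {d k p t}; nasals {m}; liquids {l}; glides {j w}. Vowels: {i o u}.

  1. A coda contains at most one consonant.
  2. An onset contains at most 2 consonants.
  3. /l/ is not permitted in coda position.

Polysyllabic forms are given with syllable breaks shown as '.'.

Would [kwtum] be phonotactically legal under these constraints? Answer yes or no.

no

[kwtum] — violates constraint 2: syllable 1 onset /kwt/ has 3 consonants (> 2) → phonotactically illegal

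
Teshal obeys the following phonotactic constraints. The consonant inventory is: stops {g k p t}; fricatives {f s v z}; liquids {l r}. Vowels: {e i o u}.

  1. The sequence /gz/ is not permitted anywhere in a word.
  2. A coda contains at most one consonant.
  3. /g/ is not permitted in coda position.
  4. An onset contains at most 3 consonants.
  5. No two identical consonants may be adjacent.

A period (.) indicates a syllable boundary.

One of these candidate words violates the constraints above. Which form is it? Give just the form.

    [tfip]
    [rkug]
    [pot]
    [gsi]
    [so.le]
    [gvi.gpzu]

[rkug]

[tfip] — σ1 onset /tf/ (2C), coda /p/ ok → well-formed
[rkug] — violates constraint 3: syllable 1 coda contains /g/ → ill-formed
[pot] — σ1 onset /p/, coda /t/ ok → well-formed
[gsi] — σ1 onset /gs/ (2C), coda /∅/ ok → well-formed
[so.le] — σ1 onset /s/, coda /∅/ ok; σ2 onset /l/, coda /∅/ ok → well-formed
[gvi.gpzu] — σ1 onset /gv/ (2C), coda /∅/ ok; σ2 onset /gpz/ (3C), coda /∅/ ok → well-formed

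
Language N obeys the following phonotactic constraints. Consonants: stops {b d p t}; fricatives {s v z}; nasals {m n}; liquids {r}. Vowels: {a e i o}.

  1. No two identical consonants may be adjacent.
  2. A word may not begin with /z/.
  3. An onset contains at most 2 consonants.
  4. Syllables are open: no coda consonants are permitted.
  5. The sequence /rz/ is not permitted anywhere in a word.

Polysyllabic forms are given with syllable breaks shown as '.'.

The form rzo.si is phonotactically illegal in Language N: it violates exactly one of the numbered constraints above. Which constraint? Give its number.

rzo.si: contains banned sequence /rz/.
This is a violation of constraint 5: "The sequence /rz/ is not permitted anywhere in a word."
The remaining constraints (1, 2, 3, 4) are satisfied.

5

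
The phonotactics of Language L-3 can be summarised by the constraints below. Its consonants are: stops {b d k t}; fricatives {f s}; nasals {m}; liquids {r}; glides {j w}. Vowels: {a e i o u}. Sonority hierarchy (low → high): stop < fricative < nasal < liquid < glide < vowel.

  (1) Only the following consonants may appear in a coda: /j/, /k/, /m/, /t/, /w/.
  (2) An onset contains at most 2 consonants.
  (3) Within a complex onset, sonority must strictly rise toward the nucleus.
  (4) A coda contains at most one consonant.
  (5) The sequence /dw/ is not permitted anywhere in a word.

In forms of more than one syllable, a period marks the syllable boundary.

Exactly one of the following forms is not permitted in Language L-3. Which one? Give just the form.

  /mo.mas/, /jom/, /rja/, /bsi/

/mo.mas/ — violates constraint 1: syllable 2 coda contains /s/, which is not a licensed coda consonant → not permitted
/jom/ — σ1 onset /j/, coda /m/ ok → permitted
/rja/ — σ1 onset /rj/ (4→5 rises), coda /∅/ ok → permitted
/bsi/ — σ1 onset /bs/ (1→2 rises), coda /∅/ ok → permitted

/mo.mas/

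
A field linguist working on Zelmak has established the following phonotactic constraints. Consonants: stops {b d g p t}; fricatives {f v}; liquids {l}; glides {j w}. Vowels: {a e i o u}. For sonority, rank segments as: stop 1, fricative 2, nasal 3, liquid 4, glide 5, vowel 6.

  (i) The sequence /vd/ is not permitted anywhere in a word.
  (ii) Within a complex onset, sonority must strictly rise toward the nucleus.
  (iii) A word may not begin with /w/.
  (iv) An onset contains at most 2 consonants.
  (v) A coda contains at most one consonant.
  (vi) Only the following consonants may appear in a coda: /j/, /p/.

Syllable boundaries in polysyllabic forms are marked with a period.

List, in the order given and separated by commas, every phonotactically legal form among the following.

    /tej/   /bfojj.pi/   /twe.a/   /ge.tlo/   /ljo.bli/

/tej/ — σ1 onset /t/, coda /j/ ok → phonotactically legal
/bfojj.pi/ — violates constraint (v): syllable 1 coda /jj/ has 2 consonants (> 1) → phonotactically illegal
/twe.a/ — σ1 onset /tw/ (1→5 rises), coda /∅/ ok; σ2 onset /∅/, coda /∅/ ok → phonotactically legal
/ge.tlo/ — σ1 onset /g/, coda /∅/ ok; σ2 onset /tl/ (1→4 rises), coda /∅/ ok → phonotactically legal
/ljo.bli/ — σ1 onset /lj/ (4→5 rises), coda /∅/ ok; σ2 onset /bl/ (1→4 rises), coda /∅/ ok → phonotactically legal

/tej/, /twe.a/, /ge.tlo/, /ljo.bli/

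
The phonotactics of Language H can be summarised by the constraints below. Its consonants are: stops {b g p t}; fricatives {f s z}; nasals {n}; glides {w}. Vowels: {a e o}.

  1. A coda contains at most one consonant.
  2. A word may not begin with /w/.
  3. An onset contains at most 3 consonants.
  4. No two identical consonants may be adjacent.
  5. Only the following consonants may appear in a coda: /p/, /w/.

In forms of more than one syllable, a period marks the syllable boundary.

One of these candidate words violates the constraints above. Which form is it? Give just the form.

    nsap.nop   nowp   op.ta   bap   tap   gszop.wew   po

nsap.nop — σ1 onset /ns/ (2C), coda /p/ ok; σ2 onset /n/, coda /p/ ok → licit
nowp — violates constraint 1: syllable 1 coda /wp/ has 2 consonants (> 1) → illicit
op.ta — σ1 onset /∅/, coda /p/ ok; σ2 onset /t/, coda /∅/ ok → licit
bap — σ1 onset /b/, coda /p/ ok → licit
tap — σ1 onset /t/, coda /p/ ok → licit
gszop.wew — σ1 onset /gsz/ (3C), coda /p/ ok; σ2 onset /w/, coda /w/ ok → licit
po — σ1 onset /p/, coda /∅/ ok → licit

nowp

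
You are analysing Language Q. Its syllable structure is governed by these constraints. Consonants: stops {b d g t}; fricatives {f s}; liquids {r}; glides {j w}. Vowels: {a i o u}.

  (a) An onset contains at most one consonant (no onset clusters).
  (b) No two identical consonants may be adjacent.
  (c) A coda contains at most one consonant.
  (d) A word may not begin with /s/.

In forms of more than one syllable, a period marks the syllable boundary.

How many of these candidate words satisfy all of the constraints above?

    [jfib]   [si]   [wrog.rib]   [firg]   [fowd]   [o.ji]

[jfib] — violates constraint (a): syllable 1 onset /jf/ has 2 consonants (> 1) → illicit
[si] — violates constraint (d): word begins with /s/ → illicit
[wrog.rib] — violates constraint (a): syllable 1 onset /wr/ has 2 consonants (> 1) → illicit
[firg] — violates constraint (c): syllable 1 coda /rg/ has 2 consonants (> 1) → illicit
[fowd] — violates constraint (c): syllable 1 coda /wd/ has 2 consonants (> 1) → illicit
[o.ji] — σ1 onset /∅/, coda /∅/ ok; σ2 onset /j/, coda /∅/ ok → licit
Licit: [o.ji] → 1.

1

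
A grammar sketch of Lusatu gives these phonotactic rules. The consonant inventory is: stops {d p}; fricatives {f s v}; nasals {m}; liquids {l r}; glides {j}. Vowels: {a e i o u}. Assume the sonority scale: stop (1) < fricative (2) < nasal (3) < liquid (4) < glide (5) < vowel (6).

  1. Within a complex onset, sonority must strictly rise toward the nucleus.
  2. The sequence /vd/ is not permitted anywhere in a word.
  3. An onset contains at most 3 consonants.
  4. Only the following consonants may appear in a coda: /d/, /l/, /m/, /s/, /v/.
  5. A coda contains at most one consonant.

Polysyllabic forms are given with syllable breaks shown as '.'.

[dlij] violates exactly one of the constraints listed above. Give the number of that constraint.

[dlij]: syllable 1 coda contains /j/, which is not a licensed coda consonant.
This is a violation of constraint 4: "Only the following consonants may appear in a coda: /d/, /l/, /m/, /s/, /v/."
The remaining constraints (1, 2, 3, 5) are satisfied.

4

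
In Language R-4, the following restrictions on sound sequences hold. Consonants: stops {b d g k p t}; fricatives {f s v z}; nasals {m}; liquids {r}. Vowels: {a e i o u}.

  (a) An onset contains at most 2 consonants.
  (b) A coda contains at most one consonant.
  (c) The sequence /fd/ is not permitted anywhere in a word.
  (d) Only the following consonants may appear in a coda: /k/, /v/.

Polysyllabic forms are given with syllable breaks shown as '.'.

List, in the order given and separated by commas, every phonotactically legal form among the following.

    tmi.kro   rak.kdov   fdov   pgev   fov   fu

tmi.kro — σ1 onset /tm/ (2C), coda /∅/ ok; σ2 onset /kr/ (2C), coda /∅/ ok → phonotactically legal
rak.kdov — σ1 onset /r/, coda /k/ ok; σ2 onset /kd/ (2C), coda /v/ ok → phonotactically legal
fdov — violates constraint (c): contains banned sequence /fd/ → phonotactically illegal
pgev — σ1 onset /pg/ (2C), coda /v/ ok → phonotactically legal
fov — σ1 onset /f/, coda /v/ ok → phonotactically legal
fu — σ1 onset /f/, coda /∅/ ok → phonotactically legal

tmi.kro, rak.kdov, pgev, fov, fu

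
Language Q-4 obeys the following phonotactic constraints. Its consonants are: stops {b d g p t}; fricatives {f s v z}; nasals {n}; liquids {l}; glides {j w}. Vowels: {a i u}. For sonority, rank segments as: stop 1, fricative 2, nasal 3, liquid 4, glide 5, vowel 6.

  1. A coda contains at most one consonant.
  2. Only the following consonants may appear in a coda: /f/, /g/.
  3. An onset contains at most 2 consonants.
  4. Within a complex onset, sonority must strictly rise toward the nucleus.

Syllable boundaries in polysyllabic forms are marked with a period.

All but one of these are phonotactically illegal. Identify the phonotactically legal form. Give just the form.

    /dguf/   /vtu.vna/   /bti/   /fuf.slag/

/fuf.slag/

/dguf/ — violates constraint 4: syllable 1 onset /dg/: /d/ (stop, 1) → /g/ (stop, 1) does not rise → phonotactically illegal
/vtu.vna/ — violates constraint 4: syllable 1 onset /vt/: /v/ (fricative, 2) → /t/ (stop, 1) does not rise → phonotactically illegal
/bti/ — violates constraint 4: syllable 1 onset /bt/: /b/ (stop, 1) → /t/ (stop, 1) does not rise → phonotactically illegal
/fuf.slag/ — σ1 onset /f/, coda /f/ ok; σ2 onset /sl/ (2→4 rises), coda /g/ ok → phonotactically legal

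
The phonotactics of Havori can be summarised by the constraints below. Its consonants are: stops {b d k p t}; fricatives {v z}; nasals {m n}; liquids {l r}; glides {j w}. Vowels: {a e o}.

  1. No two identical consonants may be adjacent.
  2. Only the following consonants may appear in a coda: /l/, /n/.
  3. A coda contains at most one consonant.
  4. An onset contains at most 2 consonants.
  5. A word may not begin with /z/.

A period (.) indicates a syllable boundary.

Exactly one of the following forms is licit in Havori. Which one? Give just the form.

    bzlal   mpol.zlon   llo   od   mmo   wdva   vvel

mpol.zlon

bzlal — violates constraint 4: syllable 1 onset /bzl/ has 3 consonants (> 2) → illicit
mpol.zlon — σ1 onset /mp/ (2C), coda /l/ ok; σ2 onset /zl/ (2C), coda /n/ ok → licit
llo — violates constraint 1: adjacent identical consonants /ll/ → illicit
od — violates constraint 2: syllable 1 coda contains /d/, which is not a licensed coda consonant → illicit
mmo — violates constraint 1: adjacent identical consonants /mm/ → illicit
wdva — violates constraint 4: syllable 1 onset /wdv/ has 3 consonants (> 2) → illicit
vvel — violates constraint 1: adjacent identical consonants /vv/ → illicit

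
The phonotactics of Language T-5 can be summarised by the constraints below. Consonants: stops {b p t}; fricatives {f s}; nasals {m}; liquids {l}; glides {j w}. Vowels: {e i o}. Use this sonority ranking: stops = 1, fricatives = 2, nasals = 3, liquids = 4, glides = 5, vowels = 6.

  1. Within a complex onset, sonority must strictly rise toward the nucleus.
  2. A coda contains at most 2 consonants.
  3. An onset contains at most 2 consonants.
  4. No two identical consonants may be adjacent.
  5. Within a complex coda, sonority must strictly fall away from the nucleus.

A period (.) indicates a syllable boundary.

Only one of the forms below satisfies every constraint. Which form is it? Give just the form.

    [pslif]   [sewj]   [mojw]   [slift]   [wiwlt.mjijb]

[pslif] — violates constraint 3: syllable 1 onset /psl/ has 3 consonants (> 2) → not permitted
[sewj] — violates constraint 5: syllable 1 coda /wj/: /w/ (glide, 5) → /j/ (glide, 5) does not fall → not permitted
[mojw] — violates constraint 5: syllable 1 coda /jw/: /j/ (glide, 5) → /w/ (glide, 5) does not fall → not permitted
[slift] — σ1 onset /sl/ (2→4 rises), coda /ft/ (2→1 falls) ok → permitted
[wiwlt.mjijb] — violates constraint 2: syllable 1 coda /wlt/ has 3 consonants (> 2) → not permitted

[slift]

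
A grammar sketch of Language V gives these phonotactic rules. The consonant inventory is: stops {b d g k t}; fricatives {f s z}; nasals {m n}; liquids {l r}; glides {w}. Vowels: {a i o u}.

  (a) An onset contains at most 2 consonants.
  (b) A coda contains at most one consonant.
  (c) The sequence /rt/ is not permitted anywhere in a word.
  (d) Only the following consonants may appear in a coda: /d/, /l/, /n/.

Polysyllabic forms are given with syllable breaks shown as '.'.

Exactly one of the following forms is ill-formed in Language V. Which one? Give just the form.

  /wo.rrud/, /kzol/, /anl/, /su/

/wo.rrud/ — σ1 onset /w/, coda /∅/ ok; σ2 onset /rr/ (2C), coda /d/ ok → well-formed
/kzol/ — σ1 onset /kz/ (2C), coda /l/ ok → well-formed
/anl/ — violates constraint (b): syllable 1 coda /nl/ has 2 consonants (> 1) → ill-formed
/su/ — σ1 onset /s/, coda /∅/ ok → well-formed

/anl/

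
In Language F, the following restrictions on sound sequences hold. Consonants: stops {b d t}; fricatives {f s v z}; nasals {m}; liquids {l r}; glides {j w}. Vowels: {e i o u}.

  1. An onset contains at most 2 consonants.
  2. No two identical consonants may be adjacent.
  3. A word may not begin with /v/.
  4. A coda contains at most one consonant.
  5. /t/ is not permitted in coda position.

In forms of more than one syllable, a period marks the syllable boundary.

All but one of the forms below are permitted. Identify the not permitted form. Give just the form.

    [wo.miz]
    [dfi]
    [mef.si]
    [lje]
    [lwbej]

[wo.miz] — σ1 onset /w/, coda /∅/ ok; σ2 onset /m/, coda /z/ ok → permitted
[dfi] — σ1 onset /df/ (2C), coda /∅/ ok → permitted
[mef.si] — σ1 onset /m/, coda /f/ ok; σ2 onset /s/, coda /∅/ ok → permitted
[lje] — σ1 onset /lj/ (2C), coda /∅/ ok → permitted
[lwbej] — violates constraint 1: syllable 1 onset /lwb/ has 3 consonants (> 2) → not permitted

[lwbej]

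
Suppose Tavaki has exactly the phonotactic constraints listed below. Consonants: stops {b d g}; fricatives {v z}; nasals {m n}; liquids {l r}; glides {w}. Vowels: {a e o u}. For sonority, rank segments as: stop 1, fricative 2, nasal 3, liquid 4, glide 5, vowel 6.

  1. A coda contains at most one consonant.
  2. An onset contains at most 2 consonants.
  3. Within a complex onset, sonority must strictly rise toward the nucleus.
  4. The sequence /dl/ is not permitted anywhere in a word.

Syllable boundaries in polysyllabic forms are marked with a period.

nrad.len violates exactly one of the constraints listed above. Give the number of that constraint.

4

nrad.len: contains banned sequence /dl/.
This is a violation of constraint 4: "The sequence /dl/ is not permitted anywhere in a word."
The remaining constraints (1, 2, 3) are satisfied.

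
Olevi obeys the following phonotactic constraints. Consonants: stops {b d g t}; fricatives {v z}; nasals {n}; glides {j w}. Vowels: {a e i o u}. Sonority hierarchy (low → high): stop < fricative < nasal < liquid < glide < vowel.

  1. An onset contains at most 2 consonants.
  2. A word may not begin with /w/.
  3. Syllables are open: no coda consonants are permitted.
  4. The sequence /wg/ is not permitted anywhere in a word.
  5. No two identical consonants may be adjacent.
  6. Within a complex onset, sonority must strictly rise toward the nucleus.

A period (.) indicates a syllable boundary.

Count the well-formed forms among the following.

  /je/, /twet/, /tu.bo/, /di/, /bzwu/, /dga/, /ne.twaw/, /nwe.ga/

4

/je/ — σ1 onset /j/, coda /∅/ ok → well-formed
/twet/ — violates constraint 3: syllable 1 coda /t/ has 1 consonant (> 0) → ill-formed
/tu.bo/ — σ1 onset /t/, coda /∅/ ok; σ2 onset /b/, coda /∅/ ok → well-formed
/di/ — σ1 onset /d/, coda /∅/ ok → well-formed
/bzwu/ — violates constraint 1: syllable 1 onset /bzw/ has 3 consonants (> 2) → ill-formed
/dga/ — violates constraint 6: syllable 1 onset /dg/: /d/ (stop, 1) → /g/ (stop, 1) does not rise → ill-formed
/ne.twaw/ — violates constraint 3: syllable 2 coda /w/ has 1 consonant (> 0) → ill-formed
/nwe.ga/ — σ1 onset /nw/ (3→5 rises), coda /∅/ ok; σ2 onset /g/, coda /∅/ ok → well-formed
Well-formed: /je/, /tu.bo/, /di/, /nwe.ga/ → 4.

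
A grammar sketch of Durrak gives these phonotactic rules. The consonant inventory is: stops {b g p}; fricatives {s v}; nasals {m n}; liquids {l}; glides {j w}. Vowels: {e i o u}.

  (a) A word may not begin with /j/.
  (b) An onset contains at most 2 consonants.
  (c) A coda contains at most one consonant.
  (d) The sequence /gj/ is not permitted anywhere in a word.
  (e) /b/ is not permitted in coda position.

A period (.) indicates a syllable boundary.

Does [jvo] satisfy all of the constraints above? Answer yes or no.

[jvo] — violates constraint (a): word begins with /j/ → not permitted

no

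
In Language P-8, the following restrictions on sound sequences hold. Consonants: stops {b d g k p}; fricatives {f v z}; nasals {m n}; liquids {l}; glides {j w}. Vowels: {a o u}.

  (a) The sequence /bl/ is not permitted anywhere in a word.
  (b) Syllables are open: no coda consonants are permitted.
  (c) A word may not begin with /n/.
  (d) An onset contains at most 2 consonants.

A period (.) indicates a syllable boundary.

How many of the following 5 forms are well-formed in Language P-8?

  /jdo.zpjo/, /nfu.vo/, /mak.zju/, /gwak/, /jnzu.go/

/jdo.zpjo/ — violates constraint (d): syllable 2 onset /zpj/ has 3 consonants (> 2) → ill-formed
/nfu.vo/ — violates constraint (c): word begins with /n/ → ill-formed
/mak.zju/ — violates constraint (b): syllable 1 coda /k/ has 1 consonant (> 0) → ill-formed
/gwak/ — violates constraint (b): syllable 1 coda /k/ has 1 consonant (> 0) → ill-formed
/jnzu.go/ — violates constraint (d): syllable 1 onset /jnz/ has 3 consonants (> 2) → ill-formed
No form is well-formed → 0.

0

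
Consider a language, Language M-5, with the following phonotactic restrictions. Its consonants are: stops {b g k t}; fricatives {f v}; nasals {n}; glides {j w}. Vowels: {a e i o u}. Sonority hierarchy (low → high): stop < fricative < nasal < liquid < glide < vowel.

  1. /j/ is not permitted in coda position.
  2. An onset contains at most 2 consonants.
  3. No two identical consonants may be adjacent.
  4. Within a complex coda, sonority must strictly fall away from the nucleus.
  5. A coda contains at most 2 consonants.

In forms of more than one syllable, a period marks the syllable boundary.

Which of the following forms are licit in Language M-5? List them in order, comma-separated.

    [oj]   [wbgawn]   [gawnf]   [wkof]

[oj] — violates constraint 1: syllable 1 coda contains /j/ → illicit
[wbgawn] — violates constraint 2: syllable 1 onset /wbg/ has 3 consonants (> 2) → illicit
[gawnf] — violates constraint 5: syllable 1 coda /wnf/ has 3 consonants (> 2) → illicit
[wkof] — σ1 onset /wk/ (2C), coda /f/ ok → licit

[wkof]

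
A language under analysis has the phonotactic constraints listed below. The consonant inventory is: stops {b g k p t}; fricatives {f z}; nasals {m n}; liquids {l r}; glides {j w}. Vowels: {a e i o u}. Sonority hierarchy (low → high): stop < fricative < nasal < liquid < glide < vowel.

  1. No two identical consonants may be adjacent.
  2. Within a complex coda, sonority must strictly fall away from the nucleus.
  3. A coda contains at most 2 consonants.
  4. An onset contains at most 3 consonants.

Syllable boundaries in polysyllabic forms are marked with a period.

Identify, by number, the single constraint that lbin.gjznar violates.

lbin.gjznar: syllable 2 onset /gjzn/ has 4 consonants (> 3).
This is a violation of constraint 4: "An onset contains at most 3 consonants."
The remaining constraints (1, 2, 3) are satisfied.

4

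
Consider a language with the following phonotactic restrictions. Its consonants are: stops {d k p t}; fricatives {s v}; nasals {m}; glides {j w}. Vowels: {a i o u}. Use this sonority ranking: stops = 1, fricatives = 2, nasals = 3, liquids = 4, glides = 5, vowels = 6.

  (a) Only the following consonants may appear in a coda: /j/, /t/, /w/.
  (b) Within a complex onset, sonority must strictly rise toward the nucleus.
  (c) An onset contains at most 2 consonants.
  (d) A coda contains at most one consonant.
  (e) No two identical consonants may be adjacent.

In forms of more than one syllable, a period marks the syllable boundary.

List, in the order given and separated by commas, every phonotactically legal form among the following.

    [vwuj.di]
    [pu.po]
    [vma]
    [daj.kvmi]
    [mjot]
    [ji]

[vwuj.di], [pu.po], [vma], [mjot], [ji]

[vwuj.di] — σ1 onset /vw/ (2→5 rises), coda /j/ ok; σ2 onset /d/, coda /∅/ ok → phonotactically legal
[pu.po] — σ1 onset /p/, coda /∅/ ok; σ2 onset /p/, coda /∅/ ok → phonotactically legal
[vma] — σ1 onset /vm/ (2→3 rises), coda /∅/ ok → phonotactically legal
[daj.kvmi] — violates constraint (c): syllable 2 onset /kvm/ has 3 consonants (> 2) → phonotactically illegal
[mjot] — σ1 onset /mj/ (3→5 rises), coda /t/ ok → phonotactically legal
[ji] — σ1 onset /j/, coda /∅/ ok → phonotactically legal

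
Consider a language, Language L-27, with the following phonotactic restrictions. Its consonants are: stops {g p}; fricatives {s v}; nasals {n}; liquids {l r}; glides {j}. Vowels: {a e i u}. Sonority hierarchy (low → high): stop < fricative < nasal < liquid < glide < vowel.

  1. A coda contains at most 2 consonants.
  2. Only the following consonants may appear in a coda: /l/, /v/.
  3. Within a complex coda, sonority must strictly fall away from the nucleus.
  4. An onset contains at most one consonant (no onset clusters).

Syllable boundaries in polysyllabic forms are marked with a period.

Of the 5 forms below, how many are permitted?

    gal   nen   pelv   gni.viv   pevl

2

gal — σ1 onset /g/, coda /l/ ok → permitted
nen — violates constraint 2: syllable 1 coda contains /n/, which is not a licensed coda consonant → not permitted
pelv — σ1 onset /p/, coda /lv/ (4→2 falls) ok → permitted
gni.viv — violates constraint 4: syllable 1 onset /gn/ has 2 consonants (> 1) → not permitted
pevl — violates constraint 3: syllable 1 coda /vl/: /v/ (fricative, 2) → /l/ (liquid, 4) does not fall → not permitted
Permitted: gal, pelv → 2.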